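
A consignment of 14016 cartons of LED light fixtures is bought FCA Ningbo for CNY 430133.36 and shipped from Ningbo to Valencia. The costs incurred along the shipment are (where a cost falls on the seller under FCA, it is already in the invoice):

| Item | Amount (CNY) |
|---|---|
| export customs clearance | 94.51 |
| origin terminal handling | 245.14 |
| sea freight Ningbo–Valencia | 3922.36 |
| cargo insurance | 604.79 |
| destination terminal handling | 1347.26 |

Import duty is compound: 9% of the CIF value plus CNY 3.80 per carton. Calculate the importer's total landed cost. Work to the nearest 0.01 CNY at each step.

FCA: the seller delivers export-cleared goods to the carrier; the buyer bears costs from that point.
Already in the invoice (seller's account under FCA): export clearance — exclude.
CIF value = FCA price + origin terminal + freight + insurance = 430133.36 + 245.14 + 3922.36 + 604.79 = 434905.65
Ad valorem component: 434905.65 × 9% = 39141.51
Specific component: 14016 × 3.80 = 53260.80
Import duty = 39141.51 + 53260.80 = 92402.31
Buyer bears: origin terminal 245.14 + freight 3922.36 + insurance 604.79 + destination terminal 1347.26 + duty 92402.31 = 98521.86
Landed cost = invoice 430133.36 + 98521.86 = 528655.22

Total landed cost: CNY 528655.22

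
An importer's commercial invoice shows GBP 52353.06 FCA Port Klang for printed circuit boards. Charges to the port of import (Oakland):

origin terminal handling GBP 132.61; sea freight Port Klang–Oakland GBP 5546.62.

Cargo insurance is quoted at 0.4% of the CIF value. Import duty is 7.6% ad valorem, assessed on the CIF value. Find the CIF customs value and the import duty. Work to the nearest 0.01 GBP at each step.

Let C be the CIF value. C = FCA price + pre-shipment costs + freight + 0.4% × C
C − 0.4% × C = 52353.06 + 132.61 + 5546.62
0.996 × C = 58032.29
C = 58032.29 / 0.996 = 58265.35
Insurance premium = 0.4% × 58265.35 = 233.06
Import duty = 58265.35 × 7.6% = 4428.17

CIF value: GBP 58265.35; import duty: GBP 4428.17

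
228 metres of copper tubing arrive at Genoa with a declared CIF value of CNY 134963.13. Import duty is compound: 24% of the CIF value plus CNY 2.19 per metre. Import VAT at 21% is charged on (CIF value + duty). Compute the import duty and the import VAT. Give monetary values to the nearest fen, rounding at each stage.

Import duty: CNY 32890.47; import VAT: CNY 35249.26

Ad valorem component: 134963.13 × 24% = 32391.15
Specific component: 228 × 2.19 = 499.32
Import duty = 32391.15 + 499.32 = 32890.47
VAT base = CIF + duty = 134963.13 + 32890.47 = 167853.60
Import VAT = 167853.60 × 21% = 35249.26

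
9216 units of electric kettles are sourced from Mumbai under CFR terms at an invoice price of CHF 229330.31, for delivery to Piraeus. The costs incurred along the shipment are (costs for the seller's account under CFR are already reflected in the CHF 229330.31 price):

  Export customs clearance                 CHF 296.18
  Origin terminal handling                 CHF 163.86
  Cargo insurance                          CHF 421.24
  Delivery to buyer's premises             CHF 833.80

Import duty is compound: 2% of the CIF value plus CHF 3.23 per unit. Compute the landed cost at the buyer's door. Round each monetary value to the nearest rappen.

CFR: the seller pays costs through ocean freight to the destination port, but not insurance.
Already in the invoice (seller's account under CFR): export clearance, origin terminal — exclude.
CIF value = CFR price + insurance = 229330.31 + 421.24 = 229751.55
Ad valorem component: 229751.55 × 2% = 4595.03
Specific component: 9216 × 3.23 = 29767.68
Import duty = 4595.03 + 29767.68 = 34362.71
Buyer bears: insurance 421.24 + delivery 833.80 + duty 34362.71 = 35617.75
Landed cost = invoice 229330.31 + 35617.75 = 264948.06

Total landed cost: CHF 264948.06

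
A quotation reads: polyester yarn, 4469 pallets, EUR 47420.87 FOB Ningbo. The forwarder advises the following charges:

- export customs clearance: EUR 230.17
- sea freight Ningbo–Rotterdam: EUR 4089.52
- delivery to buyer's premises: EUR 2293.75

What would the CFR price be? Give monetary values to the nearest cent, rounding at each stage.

CFR price: EUR 51510.39

Not relevant to the conversion: export clearance — on the seller under both FOB and CFR; already in the FOB price and stays in the CFR price. delivery — on the buyer under both terms; not part of either seller's price.
From FOB to CFR, the seller additionally bears: freight.
CFR price = 47420.87 + 4089.52 = 51510.39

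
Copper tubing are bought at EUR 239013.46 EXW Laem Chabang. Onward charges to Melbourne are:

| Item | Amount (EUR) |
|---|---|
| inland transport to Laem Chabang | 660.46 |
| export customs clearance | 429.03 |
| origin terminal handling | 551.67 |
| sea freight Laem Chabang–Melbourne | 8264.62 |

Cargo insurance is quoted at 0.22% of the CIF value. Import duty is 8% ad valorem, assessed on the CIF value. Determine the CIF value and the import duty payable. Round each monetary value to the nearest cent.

Let C be the CIF value. C = EXW price + pre-shipment costs + freight + 0.22% × C
C − 0.22% × C = 239013.46 + 660.46 + 429.03 + 551.67 + 8264.62
0.9978 × C = 248919.24
C = 248919.24 / 0.9978 = 249468.07
Insurance premium = 0.22% × 249468.07 = 548.83
Import duty = 249468.07 × 8% = 19957.45

CIF value: EUR 249468.07; import duty: EUR 19957.45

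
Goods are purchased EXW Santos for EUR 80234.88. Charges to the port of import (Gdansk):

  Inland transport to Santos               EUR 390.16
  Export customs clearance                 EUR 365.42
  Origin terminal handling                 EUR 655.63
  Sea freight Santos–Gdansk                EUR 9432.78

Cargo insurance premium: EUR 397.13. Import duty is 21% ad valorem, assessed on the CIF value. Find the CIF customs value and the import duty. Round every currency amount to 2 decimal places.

CIF value: EUR 91476.00; import duty: EUR 19209.96

CIF = EXW price + pre-shipment costs + freight + insurance
CIF = 80234.88 + 390.16 + 365.42 + 655.63 + 9432.78 + 397.13 = 91476.00
Import duty = 91476.00 × 21% = 19209.96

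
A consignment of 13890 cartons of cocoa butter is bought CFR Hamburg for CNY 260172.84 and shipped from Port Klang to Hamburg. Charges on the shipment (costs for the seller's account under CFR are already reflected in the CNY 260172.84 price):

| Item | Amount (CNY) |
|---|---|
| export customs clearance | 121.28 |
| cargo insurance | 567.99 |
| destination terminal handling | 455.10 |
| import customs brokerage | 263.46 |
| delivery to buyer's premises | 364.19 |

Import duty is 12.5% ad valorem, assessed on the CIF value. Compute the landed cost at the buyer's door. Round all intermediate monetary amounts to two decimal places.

Total landed cost: CNY 294416.18

CFR: the seller pays costs through ocean freight to the destination port, but not insurance.
Already in the invoice (seller's account under CFR): export clearance — exclude.
CIF value = CFR price + insurance = 260172.84 + 567.99 = 260740.83
Import duty = 260740.83 × 12.5% = 32592.60
Buyer bears: insurance 567.99 + destination terminal 455.10 + brokerage 263.46 + delivery 364.19 + duty 32592.60 = 34243.34
Landed cost = invoice 260172.84 + 34243.34 = 294416.18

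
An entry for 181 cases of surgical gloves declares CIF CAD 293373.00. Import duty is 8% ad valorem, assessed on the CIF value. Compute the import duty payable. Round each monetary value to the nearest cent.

Import duty: CAD 23469.84

Import duty = 293373.00 × 8% = 23469.84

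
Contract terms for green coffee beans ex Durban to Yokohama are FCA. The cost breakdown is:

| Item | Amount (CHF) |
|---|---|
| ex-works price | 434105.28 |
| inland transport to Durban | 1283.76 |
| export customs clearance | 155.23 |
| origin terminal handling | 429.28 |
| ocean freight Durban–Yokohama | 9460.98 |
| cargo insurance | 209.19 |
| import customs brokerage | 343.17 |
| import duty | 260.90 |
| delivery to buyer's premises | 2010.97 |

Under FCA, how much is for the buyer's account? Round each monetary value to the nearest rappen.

Buyer's account: CHF 12714.49

FCA: the seller delivers export-cleared goods to the carrier; the buyer bears costs from that point.
Seller's account: goods 434105.28 + inland to port 1283.76 + export clearance 155.23 = 435544.27
Buyer's account: origin terminal 429.28 + freight 9460.98 + insurance 209.19 + brokerage 343.17 + duty 260.90 + delivery 2010.97 = 12714.49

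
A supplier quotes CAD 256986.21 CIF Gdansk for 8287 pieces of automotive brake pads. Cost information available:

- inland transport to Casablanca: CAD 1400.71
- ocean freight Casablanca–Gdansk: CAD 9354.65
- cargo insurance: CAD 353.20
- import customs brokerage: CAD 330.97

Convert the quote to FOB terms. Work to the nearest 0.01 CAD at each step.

Not relevant to the conversion: inland to port — on the seller under both CIF and FOB; already in the CIF price and stays in the FOB price. brokerage — on the buyer under both terms; not part of either seller's price.
From CIF to FOB, the seller no longer bears: freight, insurance.
FOB price = 256986.21 − 9354.65 − 353.20 = 247278.36

FOB price: CAD 247278.36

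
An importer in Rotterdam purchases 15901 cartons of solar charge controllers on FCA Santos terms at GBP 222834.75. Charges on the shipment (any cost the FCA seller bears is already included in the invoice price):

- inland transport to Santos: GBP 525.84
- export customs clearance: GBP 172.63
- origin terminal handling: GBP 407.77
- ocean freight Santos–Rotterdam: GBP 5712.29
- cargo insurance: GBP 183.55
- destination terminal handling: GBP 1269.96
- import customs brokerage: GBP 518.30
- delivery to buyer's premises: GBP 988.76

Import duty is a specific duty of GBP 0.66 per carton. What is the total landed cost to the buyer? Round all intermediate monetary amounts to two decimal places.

FCA: the seller delivers export-cleared goods to the carrier; the buyer bears costs from that point.
Already in the invoice (seller's account under FCA): inland to port, export clearance — exclude.
CIF value = FCA price + origin terminal + freight + insurance = 222834.75 + 407.77 + 5712.29 + 183.55 = 229138.36
Import duty = 15901 × 0.66 = 10494.66
Buyer bears: origin terminal 407.77 + freight 5712.29 + insurance 183.55 + destination terminal 1269.96 + brokerage 518.30 + delivery 988.76 + duty 10494.66 = 19575.29
Landed cost = invoice 222834.75 + 19575.29 = 242410.04

Total landed cost: GBP 242410.04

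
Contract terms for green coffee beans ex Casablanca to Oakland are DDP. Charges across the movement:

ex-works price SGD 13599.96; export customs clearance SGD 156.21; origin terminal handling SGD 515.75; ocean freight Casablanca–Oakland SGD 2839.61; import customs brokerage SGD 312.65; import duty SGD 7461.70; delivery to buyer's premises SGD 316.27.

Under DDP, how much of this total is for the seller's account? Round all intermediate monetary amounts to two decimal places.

Seller's account: SGD 25202.15

DDP: the seller bears all costs including import duty.
Seller's account: goods 13599.96 + export clearance 156.21 + origin terminal 515.75 + freight 2839.61 + brokerage 312.65 + duty 7461.70 + delivery 316.27 = 25202.15
Buyer's account: 0.00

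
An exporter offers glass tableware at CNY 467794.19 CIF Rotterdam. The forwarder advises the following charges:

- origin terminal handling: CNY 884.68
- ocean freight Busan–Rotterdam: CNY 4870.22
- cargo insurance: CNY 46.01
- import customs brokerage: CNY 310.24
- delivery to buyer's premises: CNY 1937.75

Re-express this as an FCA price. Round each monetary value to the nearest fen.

Not relevant to the conversion: brokerage, delivery — on the buyer under both terms; not part of either seller's price.
From CIF to FCA, the seller no longer bears: origin terminal, freight, insurance.
FCA price = 467794.19 − 884.68 − 4870.22 − 46.01 = 461993.28

FCA price: CNY 461993.28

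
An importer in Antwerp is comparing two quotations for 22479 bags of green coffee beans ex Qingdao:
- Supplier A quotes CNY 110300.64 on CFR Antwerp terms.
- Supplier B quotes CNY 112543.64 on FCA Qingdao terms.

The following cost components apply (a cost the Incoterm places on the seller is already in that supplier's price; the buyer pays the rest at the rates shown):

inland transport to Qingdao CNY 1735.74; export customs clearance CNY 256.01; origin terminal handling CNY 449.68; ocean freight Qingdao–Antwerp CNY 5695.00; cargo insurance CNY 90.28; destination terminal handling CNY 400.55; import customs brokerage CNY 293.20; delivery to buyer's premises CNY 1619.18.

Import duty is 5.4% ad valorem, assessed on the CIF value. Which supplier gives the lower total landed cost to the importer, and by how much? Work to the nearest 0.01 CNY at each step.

Supplier A is cheaper by CNY 8840.61

Supplier A (CFR):
CIF value = CFR price + insurance = 110300.64 + 90.28 = 110390.92
Import duty = 110390.92 × 5.4% = 5961.11
Buyer bears (A): 90.28 + 400.55 + 293.20 + 1619.18 = 2403.21
Landed cost (A) = invoice 110300.64 + 2403.21 + duty 5961.11 = 118664.96
Supplier B (FCA):
CIF value = FCA price + origin terminal + freight + insurance = 112543.64 + 449.68 + 5695.00 + 90.28 = 118778.60
Import duty = 118778.60 × 5.4% = 6414.04
Buyer bears (B): 449.68 + 5695.00 + 90.28 + 400.55 + 293.20 + 1619.18 = 8547.89
Landed cost (B) = invoice 112543.64 + 8547.89 + duty 6414.04 = 127505.57
Difference = |118664.96 − 127505.57| = 8840.61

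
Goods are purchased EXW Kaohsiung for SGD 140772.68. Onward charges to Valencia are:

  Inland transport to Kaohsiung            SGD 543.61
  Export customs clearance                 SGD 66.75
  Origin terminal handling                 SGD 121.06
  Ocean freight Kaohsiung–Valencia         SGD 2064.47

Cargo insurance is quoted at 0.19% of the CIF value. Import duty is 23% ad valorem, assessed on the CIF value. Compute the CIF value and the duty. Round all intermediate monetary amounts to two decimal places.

CIF value: SGD 143841.87; import duty: SGD 33083.63

Let C be the CIF value. C = EXW price + pre-shipment costs + freight + 0.19% × C
C − 0.19% × C = 140772.68 + 543.61 + 66.75 + 121.06 + 2064.47
0.9981 × C = 143568.57
C = 143568.57 / 0.9981 = 143841.87
Insurance premium = 0.19% × 143841.87 = 273.30
Import duty = 143841.87 × 23% = 33083.63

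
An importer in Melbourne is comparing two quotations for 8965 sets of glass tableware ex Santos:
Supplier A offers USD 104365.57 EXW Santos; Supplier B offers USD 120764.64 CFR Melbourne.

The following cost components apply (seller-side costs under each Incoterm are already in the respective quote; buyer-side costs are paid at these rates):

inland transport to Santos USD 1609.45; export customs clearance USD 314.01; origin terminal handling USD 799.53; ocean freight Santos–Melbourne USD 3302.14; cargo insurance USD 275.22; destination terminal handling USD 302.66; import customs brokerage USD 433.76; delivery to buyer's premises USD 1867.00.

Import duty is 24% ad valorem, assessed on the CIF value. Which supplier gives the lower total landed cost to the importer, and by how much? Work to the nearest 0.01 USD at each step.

Supplier A (EXW):
CIF value = EXW price + inland to port + export clearance + origin terminal + freight + insurance = 104365.57 + 1609.45 + 314.01 + 799.53 + 3302.14 + 275.22 = 110665.92
Import duty = 110665.92 × 24% = 26559.82
Buyer bears (A): 1609.45 + 314.01 + 799.53 + 3302.14 + 275.22 + 302.66 + 433.76 + 1867.00 = 8903.77
Landed cost (A) = invoice 104365.57 + 8903.77 + duty 26559.82 = 139829.16
Supplier B (CFR):
CIF value = CFR price + insurance = 120764.64 + 275.22 = 121039.86
Import duty = 121039.86 × 24% = 29049.57
Buyer bears (B): 275.22 + 302.66 + 433.76 + 1867.00 = 2878.64
Landed cost (B) = invoice 120764.64 + 2878.64 + duty 29049.57 = 152692.85
Difference = |139829.16 − 152692.85| = 12863.69

Supplier A is cheaper by USD 12863.69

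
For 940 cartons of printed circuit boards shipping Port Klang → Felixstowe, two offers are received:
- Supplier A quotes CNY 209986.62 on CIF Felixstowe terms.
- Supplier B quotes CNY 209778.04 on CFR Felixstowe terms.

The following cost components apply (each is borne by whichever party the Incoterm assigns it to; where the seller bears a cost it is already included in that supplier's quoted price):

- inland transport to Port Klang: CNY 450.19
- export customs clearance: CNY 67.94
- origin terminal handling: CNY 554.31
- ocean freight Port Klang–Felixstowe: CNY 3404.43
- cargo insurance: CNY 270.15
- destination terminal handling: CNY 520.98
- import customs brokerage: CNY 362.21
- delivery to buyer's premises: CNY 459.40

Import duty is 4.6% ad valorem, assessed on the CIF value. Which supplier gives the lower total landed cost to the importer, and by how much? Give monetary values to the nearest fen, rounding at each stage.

Supplier A (CIF):
The CIF price already equals the CIF value: 209986.62
Import duty = 209986.62 × 4.6% = 9659.38
Buyer bears (A): 520.98 + 362.21 + 459.40 = 1342.59
Landed cost (A) = invoice 209986.62 + 1342.59 + duty 9659.38 = 220988.59
Supplier B (CFR):
CIF value = CFR price + insurance = 209778.04 + 270.15 = 210048.19
Import duty = 210048.19 × 4.6% = 9662.22
Buyer bears (B): 270.15 + 520.98 + 362.21 + 459.40 = 1612.74
Landed cost (B) = invoice 209778.04 + 1612.74 + duty 9662.22 = 221053.00
Difference = |220988.59 − 221053.00| = 64.41

Supplier A is cheaper by CNY 64.41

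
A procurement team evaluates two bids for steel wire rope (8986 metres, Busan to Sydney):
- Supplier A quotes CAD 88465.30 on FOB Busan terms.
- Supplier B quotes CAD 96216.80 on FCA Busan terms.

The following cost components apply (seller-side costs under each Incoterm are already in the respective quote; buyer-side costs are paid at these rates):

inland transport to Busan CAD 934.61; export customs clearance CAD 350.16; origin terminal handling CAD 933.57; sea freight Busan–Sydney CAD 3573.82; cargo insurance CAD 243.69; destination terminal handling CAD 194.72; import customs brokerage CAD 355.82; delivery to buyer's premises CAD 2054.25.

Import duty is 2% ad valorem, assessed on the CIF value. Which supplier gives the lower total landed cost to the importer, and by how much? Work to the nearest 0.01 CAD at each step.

Supplier A (FOB):
CIF value = FOB price + freight + insurance = 88465.30 + 3573.82 + 243.69 = 92282.81
Import duty = 92282.81 × 2% = 1845.66
Buyer bears (A): 3573.82 + 243.69 + 194.72 + 355.82 + 2054.25 = 6422.30
Landed cost (A) = invoice 88465.30 + 6422.30 + duty 1845.66 = 96733.26
Supplier B (FCA):
CIF value = FCA price + origin terminal + freight + insurance = 96216.80 + 933.57 + 3573.82 + 243.69 = 100967.88
Import duty = 100967.88 × 2% = 2019.36
Buyer bears (B): 933.57 + 3573.82 + 243.69 + 194.72 + 355.82 + 2054.25 = 7355.87
Landed cost (B) = invoice 96216.80 + 7355.87 + duty 2019.36 = 105592.03
Difference = |96733.26 − 105592.03| = 8858.77

Supplier A is cheaper by CAD 8858.77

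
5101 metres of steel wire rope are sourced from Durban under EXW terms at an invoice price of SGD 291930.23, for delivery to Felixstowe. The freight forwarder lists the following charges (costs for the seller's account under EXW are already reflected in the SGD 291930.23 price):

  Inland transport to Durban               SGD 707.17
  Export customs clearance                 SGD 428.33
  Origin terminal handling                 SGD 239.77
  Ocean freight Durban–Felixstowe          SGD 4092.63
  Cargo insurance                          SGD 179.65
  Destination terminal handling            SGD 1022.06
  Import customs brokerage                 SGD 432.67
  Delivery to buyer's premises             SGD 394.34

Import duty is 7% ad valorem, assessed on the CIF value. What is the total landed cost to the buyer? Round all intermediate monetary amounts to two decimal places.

EXW: the seller makes goods available at their premises; the buyer bears all onward costs.
CIF value = EXW price + inland to port + export clearance + origin terminal + freight + insurance = 291930.23 + 707.17 + 428.33 + 239.77 + 4092.63 + 179.65 = 297577.78
Import duty = 297577.78 × 7% = 20830.44
Buyer bears: inland to port 707.17 + export clearance 428.33 + origin terminal 239.77 + freight 4092.63 + insurance 179.65 + destination terminal 1022.06 + brokerage 432.67 + delivery 394.34 + duty 20830.44 = 28327.06
Landed cost = invoice 291930.23 + 28327.06 = 320257.29

Total landed cost: SGD 320257.29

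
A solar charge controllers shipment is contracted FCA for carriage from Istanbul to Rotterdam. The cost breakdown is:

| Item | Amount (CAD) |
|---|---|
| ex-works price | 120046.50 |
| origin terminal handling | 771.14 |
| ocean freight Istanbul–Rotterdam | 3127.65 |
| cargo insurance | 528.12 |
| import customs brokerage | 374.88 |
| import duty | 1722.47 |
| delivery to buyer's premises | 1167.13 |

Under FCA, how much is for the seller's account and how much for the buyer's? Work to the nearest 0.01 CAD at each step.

Seller: CAD 120046.50; buyer: CAD 7691.39

FCA: the seller delivers export-cleared goods to the carrier; the buyer bears costs from that point.
Seller's account: goods 120046.50 = 120046.50
Buyer's account: origin terminal 771.14 + freight 3127.65 + insurance 528.12 + brokerage 374.88 + duty 1722.47 + delivery 1167.13 = 7691.39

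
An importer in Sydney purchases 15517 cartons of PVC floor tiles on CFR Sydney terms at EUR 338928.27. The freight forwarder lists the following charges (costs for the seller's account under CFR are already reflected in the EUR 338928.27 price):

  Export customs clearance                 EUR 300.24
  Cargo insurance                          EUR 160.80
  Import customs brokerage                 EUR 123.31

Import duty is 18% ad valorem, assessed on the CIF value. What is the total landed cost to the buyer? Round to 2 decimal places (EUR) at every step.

Total landed cost: EUR 400248.41

CFR: the seller pays costs through ocean freight to the destination port, but not insurance.
Already in the invoice (seller's account under CFR): export clearance — exclude.
CIF value = CFR price + insurance = 338928.27 + 160.80 = 339089.07
Import duty = 339089.07 × 18% = 61036.03
Buyer bears: insurance 160.80 + brokerage 123.31 + duty 61036.03 = 61320.14
Landed cost = invoice 338928.27 + 61320.14 = 400248.41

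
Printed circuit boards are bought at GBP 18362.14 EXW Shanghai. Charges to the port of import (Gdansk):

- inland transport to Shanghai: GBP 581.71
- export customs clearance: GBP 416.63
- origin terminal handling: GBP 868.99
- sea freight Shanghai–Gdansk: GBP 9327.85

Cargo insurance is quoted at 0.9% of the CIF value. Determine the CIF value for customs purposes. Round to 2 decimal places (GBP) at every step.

CIF value: GBP 29825.75

Let C be the CIF value. C = EXW price + pre-shipment costs + freight + 0.9% × C
C − 0.9% × C = 18362.14 + 581.71 + 416.63 + 868.99 + 9327.85
0.991 × C = 29557.32
C = 29557.32 / 0.991 = 29825.75
Insurance premium = 0.9% × 29825.75 = 268.43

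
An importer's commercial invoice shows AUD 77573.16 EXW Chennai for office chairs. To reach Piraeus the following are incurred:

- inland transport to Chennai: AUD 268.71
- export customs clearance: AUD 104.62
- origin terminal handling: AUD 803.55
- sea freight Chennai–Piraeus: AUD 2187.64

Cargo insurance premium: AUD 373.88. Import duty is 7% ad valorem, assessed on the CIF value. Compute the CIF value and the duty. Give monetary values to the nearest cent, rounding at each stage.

CIF = EXW price + pre-shipment costs + freight + insurance
CIF = 77573.16 + 268.71 + 104.62 + 803.55 + 2187.64 + 373.88 = 81311.56
Import duty = 81311.56 × 7% = 5691.81

CIF value: AUD 81311.56; import duty: AUD 5691.81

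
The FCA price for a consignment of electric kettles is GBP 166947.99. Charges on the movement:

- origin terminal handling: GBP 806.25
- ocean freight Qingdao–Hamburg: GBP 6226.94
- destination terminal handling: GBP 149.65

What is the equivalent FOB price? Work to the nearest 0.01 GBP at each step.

FOB price: GBP 167754.24

Not relevant to the conversion: destination terminal, freight — on the buyer under both terms; not part of either seller's price.
From FCA to FOB, the seller additionally bears: origin terminal.
FOB price = 166947.99 + 806.25 = 167754.24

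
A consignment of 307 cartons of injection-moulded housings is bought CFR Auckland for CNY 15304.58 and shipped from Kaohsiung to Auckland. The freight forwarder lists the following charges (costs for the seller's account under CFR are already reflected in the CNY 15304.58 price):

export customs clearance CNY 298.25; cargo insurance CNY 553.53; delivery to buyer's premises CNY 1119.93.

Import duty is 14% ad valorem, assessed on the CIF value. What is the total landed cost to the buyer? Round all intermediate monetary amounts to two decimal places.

CFR: the seller pays costs through ocean freight to the destination port, but not insurance.
Already in the invoice (seller's account under CFR): export clearance — exclude.
CIF value = CFR price + insurance = 15304.58 + 553.53 = 15858.11
Import duty = 15858.11 × 14% = 2220.14
Buyer bears: insurance 553.53 + delivery 1119.93 + duty 2220.14 = 3893.60
Landed cost = invoice 15304.58 + 3893.60 = 19198.18

Total landed cost: CNY 19198.18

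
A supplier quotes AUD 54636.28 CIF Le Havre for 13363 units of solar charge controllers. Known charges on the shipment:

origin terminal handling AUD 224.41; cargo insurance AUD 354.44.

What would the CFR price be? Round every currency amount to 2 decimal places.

Not relevant to the conversion: origin terminal — on the seller under both CIF and CFR; already in the CIF price and stays in the CFR price.
From CIF to CFR, the seller no longer bears: insurance.
CFR price = 54636.28 − 354.44 = 54281.84

CFR price: AUD 54281.84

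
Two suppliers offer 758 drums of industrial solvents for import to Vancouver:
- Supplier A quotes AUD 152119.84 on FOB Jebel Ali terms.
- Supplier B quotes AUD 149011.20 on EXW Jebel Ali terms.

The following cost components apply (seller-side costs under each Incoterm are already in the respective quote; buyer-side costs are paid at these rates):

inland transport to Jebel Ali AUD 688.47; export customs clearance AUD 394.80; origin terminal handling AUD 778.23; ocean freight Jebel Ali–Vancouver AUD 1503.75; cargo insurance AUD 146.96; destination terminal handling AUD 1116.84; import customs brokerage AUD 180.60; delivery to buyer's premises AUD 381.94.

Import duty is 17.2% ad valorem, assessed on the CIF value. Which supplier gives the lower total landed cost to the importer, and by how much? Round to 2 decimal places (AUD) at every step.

Supplier B is cheaper by AUD 1461.64

Supplier A (FOB):
CIF value = FOB price + freight + insurance = 152119.84 + 1503.75 + 146.96 = 153770.55
Import duty = 153770.55 × 17.2% = 26448.53
Buyer bears (A): 1503.75 + 146.96 + 1116.84 + 180.60 + 381.94 = 3330.09
Landed cost (A) = invoice 152119.84 + 3330.09 + duty 26448.53 = 181898.46
Supplier B (EXW):
CIF value = EXW price + inland to port + export clearance + origin terminal + freight + insurance = 149011.20 + 688.47 + 394.80 + 778.23 + 1503.75 + 146.96 = 152523.41
Import duty = 152523.41 × 17.2% = 26234.03
Buyer bears (B): 688.47 + 394.80 + 778.23 + 1503.75 + 146.96 + 1116.84 + 180.60 + 381.94 = 5191.59
Landed cost (B) = invoice 149011.20 + 5191.59 + duty 26234.03 = 180436.82
Difference = |181898.46 − 180436.82| = 1461.64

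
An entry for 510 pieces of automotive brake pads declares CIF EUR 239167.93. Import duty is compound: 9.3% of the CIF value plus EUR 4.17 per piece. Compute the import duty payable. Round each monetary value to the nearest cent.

Import duty: EUR 24369.32

Ad valorem component: 239167.93 × 9.3% = 22242.62
Specific component: 510 × 4.17 = 2126.70
Import duty = 22242.62 + 2126.70 = 24369.32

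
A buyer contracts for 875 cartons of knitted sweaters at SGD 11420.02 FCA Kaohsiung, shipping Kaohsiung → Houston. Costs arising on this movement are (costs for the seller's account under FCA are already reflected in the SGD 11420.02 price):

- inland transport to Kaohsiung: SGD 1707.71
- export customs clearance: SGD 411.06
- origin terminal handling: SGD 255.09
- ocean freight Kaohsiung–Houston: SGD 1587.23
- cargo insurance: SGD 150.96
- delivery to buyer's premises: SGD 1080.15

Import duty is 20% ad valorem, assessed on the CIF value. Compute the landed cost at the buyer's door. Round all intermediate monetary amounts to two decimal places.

FCA: the seller delivers export-cleared goods to the carrier; the buyer bears costs from that point.
Already in the invoice (seller's account under FCA): inland to port, export clearance — exclude.
CIF value = FCA price + origin terminal + freight + insurance = 11420.02 + 255.09 + 1587.23 + 150.96 = 13413.30
Import duty = 13413.30 × 20% = 2682.66
Buyer bears: origin terminal 255.09 + freight 1587.23 + insurance 150.96 + delivery 1080.15 + duty 2682.66 = 5756.09
Landed cost = invoice 11420.02 + 5756.09 = 17176.11

Total landed cost: SGD 17176.11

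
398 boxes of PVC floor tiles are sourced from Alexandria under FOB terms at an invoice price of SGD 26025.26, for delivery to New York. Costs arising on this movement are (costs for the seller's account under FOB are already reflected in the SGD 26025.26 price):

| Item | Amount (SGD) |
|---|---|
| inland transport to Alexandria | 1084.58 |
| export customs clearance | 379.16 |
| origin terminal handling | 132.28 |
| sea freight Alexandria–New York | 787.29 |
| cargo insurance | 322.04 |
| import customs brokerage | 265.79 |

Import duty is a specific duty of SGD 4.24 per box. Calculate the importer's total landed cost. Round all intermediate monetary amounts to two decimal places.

FOB: the seller bears costs until goods are on board at the origin port; the buyer bears freight, insurance and all costs thereafter.
Already in the invoice (seller's account under FOB): inland to port, export clearance, origin terminal — exclude.
CIF value = FOB price + freight + insurance = 26025.26 + 787.29 + 322.04 = 27134.59
Import duty = 398 × 4.24 = 1687.52
Buyer bears: freight 787.29 + insurance 322.04 + brokerage 265.79 + duty 1687.52 = 3062.64
Landed cost = invoice 26025.26 + 3062.64 = 29087.90

Total landed cost: SGD 29087.90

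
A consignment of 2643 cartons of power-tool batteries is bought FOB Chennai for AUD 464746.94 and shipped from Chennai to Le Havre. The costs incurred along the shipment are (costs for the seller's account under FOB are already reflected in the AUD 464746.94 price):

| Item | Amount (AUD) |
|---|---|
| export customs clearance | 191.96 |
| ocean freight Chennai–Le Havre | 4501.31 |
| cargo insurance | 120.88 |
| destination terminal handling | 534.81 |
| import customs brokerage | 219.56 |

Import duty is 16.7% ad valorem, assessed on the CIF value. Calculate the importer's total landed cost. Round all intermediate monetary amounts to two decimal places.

FOB: the seller bears costs until goods are on board at the origin port; the buyer bears freight, insurance and all costs thereafter.
Already in the invoice (seller's account under FOB): export clearance — exclude.
CIF value = FOB price + freight + insurance = 464746.94 + 4501.31 + 120.88 = 469369.13
Import duty = 469369.13 × 16.7% = 78384.64
Buyer bears: freight 4501.31 + insurance 120.88 + destination terminal 534.81 + brokerage 219.56 + duty 78384.64 = 83761.20
Landed cost = invoice 464746.94 + 83761.20 = 548508.14

Total landed cost: AUD 548508.14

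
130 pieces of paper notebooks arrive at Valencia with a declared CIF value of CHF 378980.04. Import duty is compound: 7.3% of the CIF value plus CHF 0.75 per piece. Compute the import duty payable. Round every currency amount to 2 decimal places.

Import duty: CHF 27763.04

Ad valorem component: 378980.04 × 7.3% = 27665.54
Specific component: 130 × 0.75 = 97.50
Import duty = 27665.54 + 97.50 = 27763.04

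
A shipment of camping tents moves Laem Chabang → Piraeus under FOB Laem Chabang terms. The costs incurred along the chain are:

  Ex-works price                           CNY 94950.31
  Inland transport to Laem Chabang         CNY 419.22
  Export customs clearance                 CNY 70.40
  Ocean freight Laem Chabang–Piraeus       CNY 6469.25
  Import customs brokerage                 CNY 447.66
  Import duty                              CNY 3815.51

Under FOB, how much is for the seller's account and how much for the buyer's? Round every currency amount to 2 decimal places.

FOB: the seller bears costs until goods are on board at the origin port; the buyer bears freight, insurance and all costs thereafter.
Seller's account: goods 94950.31 + inland to port 419.22 + export clearance 70.40 = 95439.93
Buyer's account: freight 6469.25 + brokerage 447.66 + duty 3815.51 = 10732.42

Seller: CNY 95439.93; buyer: CNY 10732.42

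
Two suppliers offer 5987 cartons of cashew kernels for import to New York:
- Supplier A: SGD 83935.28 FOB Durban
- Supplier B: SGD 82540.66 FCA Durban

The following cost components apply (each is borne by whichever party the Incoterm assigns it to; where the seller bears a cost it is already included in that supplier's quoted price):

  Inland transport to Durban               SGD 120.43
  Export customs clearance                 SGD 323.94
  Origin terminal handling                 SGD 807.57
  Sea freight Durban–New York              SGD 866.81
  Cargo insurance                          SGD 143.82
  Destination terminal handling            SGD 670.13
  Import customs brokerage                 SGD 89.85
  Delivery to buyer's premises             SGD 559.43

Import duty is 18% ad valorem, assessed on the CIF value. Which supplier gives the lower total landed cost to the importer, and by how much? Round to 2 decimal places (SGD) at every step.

Supplier B is cheaper by SGD 692.72

Supplier A (FOB):
CIF value = FOB price + freight + insurance = 83935.28 + 866.81 + 143.82 = 84945.91
Import duty = 84945.91 × 18% = 15290.26
Buyer bears (A): 866.81 + 143.82 + 670.13 + 89.85 + 559.43 = 2330.04
Landed cost (A) = invoice 83935.28 + 2330.04 + duty 15290.26 = 101555.58
Supplier B (FCA):
CIF value = FCA price + origin terminal + freight + insurance = 82540.66 + 807.57 + 866.81 + 143.82 = 84358.86
Import duty = 84358.86 × 18% = 15184.59
Buyer bears (B): 807.57 + 866.81 + 143.82 + 670.13 + 89.85 + 559.43 = 3137.61
Landed cost (B) = invoice 82540.66 + 3137.61 + duty 15184.59 = 100862.86
Difference = |101555.58 − 100862.86| = 692.72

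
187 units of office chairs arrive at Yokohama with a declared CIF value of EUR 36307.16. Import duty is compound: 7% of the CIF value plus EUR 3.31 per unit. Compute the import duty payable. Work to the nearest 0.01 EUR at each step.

Import duty: EUR 3160.47

Ad valorem component: 36307.16 × 7% = 2541.50
Specific component: 187 × 3.31 = 618.97
Import duty = 2541.50 + 618.97 = 3160.47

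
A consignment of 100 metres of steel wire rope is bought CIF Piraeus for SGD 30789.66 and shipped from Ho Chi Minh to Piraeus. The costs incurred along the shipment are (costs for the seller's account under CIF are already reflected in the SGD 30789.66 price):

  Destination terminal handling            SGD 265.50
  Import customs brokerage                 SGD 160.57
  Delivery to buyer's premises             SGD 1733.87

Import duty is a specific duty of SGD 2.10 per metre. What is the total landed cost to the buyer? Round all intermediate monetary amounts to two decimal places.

CIF: the seller pays costs through ocean freight and marine insurance to the destination port.
The CIF price already equals the CIF value: 30789.66
Import duty = 100 × 2.10 = 210.00
Buyer bears: destination terminal 265.50 + brokerage 160.57 + delivery 1733.87 + duty 210.00 = 2369.94
Landed cost = invoice 30789.66 + 2369.94 = 33159.60

Total landed cost: SGD 33159.60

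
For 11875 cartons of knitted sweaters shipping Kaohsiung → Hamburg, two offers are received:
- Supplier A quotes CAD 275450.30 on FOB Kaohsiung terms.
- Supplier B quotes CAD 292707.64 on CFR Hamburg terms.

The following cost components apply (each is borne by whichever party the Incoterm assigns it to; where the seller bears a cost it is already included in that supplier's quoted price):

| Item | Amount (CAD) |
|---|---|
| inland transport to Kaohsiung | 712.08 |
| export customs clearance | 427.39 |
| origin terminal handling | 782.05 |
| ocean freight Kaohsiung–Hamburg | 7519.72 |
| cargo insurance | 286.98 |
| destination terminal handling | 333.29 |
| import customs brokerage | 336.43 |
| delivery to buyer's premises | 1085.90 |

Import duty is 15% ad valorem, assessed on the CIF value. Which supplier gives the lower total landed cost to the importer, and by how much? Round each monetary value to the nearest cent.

Supplier A is cheaper by CAD 11198.26

Supplier A (FOB):
CIF value = FOB price + freight + insurance = 275450.30 + 7519.72 + 286.98 = 283257.00
Import duty = 283257.00 × 15% = 42488.55
Buyer bears (A): 7519.72 + 286.98 + 333.29 + 336.43 + 1085.90 = 9562.32
Landed cost (A) = invoice 275450.30 + 9562.32 + duty 42488.55 = 327501.17
Supplier B (CFR):
CIF value = CFR price + insurance = 292707.64 + 286.98 = 292994.62
Import duty = 292994.62 × 15% = 43949.19
Buyer bears (B): 286.98 + 333.29 + 336.43 + 1085.90 = 2042.60
Landed cost (B) = invoice 292707.64 + 2042.60 + duty 43949.19 = 338699.43
Difference = |327501.17 − 338699.43| = 11198.26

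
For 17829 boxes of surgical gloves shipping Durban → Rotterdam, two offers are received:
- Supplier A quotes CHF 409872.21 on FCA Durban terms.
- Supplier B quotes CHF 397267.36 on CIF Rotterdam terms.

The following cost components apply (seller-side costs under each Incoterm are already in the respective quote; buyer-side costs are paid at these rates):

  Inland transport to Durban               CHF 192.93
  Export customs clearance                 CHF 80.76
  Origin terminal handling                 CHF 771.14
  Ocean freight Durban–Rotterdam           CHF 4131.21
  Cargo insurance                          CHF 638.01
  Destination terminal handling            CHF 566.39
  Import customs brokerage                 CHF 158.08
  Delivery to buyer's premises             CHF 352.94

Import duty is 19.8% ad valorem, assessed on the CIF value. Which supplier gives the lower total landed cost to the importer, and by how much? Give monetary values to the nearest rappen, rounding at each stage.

Supplier B is cheaper by CHF 21737.96

Supplier A (FCA):
CIF value = FCA price + origin terminal + freight + insurance = 409872.21 + 771.14 + 4131.21 + 638.01 = 415412.57
Import duty = 415412.57 × 19.8% = 82251.69
Buyer bears (A): 771.14 + 4131.21 + 638.01 + 566.39 + 158.08 + 352.94 = 6617.77
Landed cost (A) = invoice 409872.21 + 6617.77 + duty 82251.69 = 498741.67
Supplier B (CIF):
The CIF price already equals the CIF value: 397267.36
Import duty = 397267.36 × 19.8% = 78658.94
Buyer bears (B): 566.39 + 158.08 + 352.94 = 1077.41
Landed cost (B) = invoice 397267.36 + 1077.41 + duty 78658.94 = 477003.71
Difference = |498741.67 − 477003.71| = 21737.96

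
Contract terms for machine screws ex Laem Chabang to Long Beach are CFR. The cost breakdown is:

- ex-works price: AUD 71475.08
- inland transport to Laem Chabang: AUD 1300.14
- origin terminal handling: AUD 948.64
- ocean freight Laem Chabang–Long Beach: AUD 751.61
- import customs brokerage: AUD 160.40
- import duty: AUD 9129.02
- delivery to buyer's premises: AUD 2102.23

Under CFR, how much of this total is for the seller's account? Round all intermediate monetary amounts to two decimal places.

CFR: the seller pays costs through ocean freight to the destination port, but not insurance.
Seller's account: goods 71475.08 + inland to port 1300.14 + origin terminal 948.64 + freight 751.61 = 74475.47
Buyer's account: brokerage 160.40 + duty 9129.02 + delivery 2102.23 = 11391.65

Seller's account: AUD 74475.47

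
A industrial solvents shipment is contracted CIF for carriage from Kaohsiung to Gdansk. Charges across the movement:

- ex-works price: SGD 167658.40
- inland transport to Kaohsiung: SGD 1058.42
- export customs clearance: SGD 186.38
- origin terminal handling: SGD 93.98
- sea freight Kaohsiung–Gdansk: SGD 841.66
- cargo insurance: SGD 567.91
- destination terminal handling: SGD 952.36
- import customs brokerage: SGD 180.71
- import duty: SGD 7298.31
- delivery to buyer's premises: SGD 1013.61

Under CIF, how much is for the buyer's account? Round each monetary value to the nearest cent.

CIF: the seller pays costs through ocean freight and marine insurance to the destination port.
Seller's account: goods 167658.40 + inland to port 1058.42 + export clearance 186.38 + origin terminal 93.98 + freight 841.66 + insurance 567.91 = 170406.75
Buyer's account: destination terminal 952.36 + brokerage 180.71 + duty 7298.31 + delivery 1013.61 = 9444.99

Buyer's account: SGD 9444.99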